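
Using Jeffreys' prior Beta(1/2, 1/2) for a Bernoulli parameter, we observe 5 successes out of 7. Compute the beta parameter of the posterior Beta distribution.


Conjugate update: Beta(0.5 + k, 0.5 + n - k).
k = 5, n - k = 2
Posterior beta = 0.5 + (n - k) = 0.5 + 2 = 2.5

2.5


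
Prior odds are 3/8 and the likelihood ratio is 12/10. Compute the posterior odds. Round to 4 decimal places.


Posterior odds = prior odds * likelihood ratio
= (3/8) * (12/10)
= 36 / 80
= 0.45

0.45


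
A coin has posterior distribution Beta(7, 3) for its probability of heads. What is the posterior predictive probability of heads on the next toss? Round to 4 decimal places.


Posterior predictive = E[theta] = alpha/(alpha+beta)
= 7/10
= 0.7

0.7


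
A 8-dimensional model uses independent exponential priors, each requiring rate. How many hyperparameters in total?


Per parameter: 1 (rate).
Total = 8 * 1 = 8

8


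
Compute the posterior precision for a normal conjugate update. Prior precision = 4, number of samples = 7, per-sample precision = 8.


tau_post = tau_0 + n * tau
= 4 + 7 * 8 = 60

60


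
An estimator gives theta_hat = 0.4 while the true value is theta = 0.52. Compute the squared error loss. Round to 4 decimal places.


The squared error loss is (theta_hat - theta)^2
= (0.4 - 0.52)^2
= (-0.12)^2 = 0.0144

0.0144


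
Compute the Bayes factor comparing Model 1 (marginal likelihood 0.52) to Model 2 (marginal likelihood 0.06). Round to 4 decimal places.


BF12 = marginal likelihood of M1 / marginal likelihood of M2
= 0.52/0.06
= 8.6667

8.6667


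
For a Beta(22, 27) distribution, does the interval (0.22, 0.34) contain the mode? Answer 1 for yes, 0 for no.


Mode of Beta(a,b) = (a-1)/(a+b-2)
= (22-1)/(22+27-2) = 0.4468
Check: 0.22 <= 0.4468 <= 0.34?
Result: 0

0


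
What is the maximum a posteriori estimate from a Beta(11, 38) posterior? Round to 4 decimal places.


The MAP estimate equals the mode of the distribution.
Mode of Beta(a,b) = (a-1)/(a+b-2)
= 10/47
= 0.2128

0.2128


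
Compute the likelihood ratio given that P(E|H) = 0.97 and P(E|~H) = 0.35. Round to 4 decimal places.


LR = P(E|H) / P(E|~H)
= 0.97 / 0.35 = 2.7714

2.7714


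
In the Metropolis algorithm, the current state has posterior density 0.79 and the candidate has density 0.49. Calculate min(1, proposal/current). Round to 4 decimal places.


Ratio = 0.49/0.79 = 0.6203
Acceptance probability = min(1, 0.6203)
= 0.6203

0.6203


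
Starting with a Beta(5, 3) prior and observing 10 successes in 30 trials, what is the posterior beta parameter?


Posterior beta = prior beta + failures
Failures = 30 - 10 = 20
beta_post = 3 + 20 = 23

23


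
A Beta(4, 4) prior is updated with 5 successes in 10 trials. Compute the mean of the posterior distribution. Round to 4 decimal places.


After update: Beta(9, 9)
Mean = 9 / (9 + 9) = 9 / 18
= 0.5

0.5


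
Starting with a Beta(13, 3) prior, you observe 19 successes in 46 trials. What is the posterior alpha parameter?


For a Beta-Binomial conjugate model:
Posterior alpha = prior alpha + number of successes
= 13 + 19 = 32

32


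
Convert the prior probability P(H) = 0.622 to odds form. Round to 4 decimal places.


P(not H) = 1 - 0.622 = 0.378
Odds = 0.622 / 0.378 = 1.6455

1.6455


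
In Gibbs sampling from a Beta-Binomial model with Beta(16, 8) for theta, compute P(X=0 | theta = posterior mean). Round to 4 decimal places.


Posterior mean = alpha/(alpha+beta) = 16/24 = 0.6667
P(X=0|theta=mean) = 1 - theta = 0.3333

0.3333


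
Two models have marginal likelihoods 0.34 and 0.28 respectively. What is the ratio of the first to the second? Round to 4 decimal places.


Evidence ratio = 0.34 / 0.28
= 1.2143

1.2143


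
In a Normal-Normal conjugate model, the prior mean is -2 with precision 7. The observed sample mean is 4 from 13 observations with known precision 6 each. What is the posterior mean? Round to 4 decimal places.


Posterior precision = tau0 + n*tau = 7 + 13*6 = 85
Posterior mean = (tau0*mu0 + n*tau*xbar) / posterior_precision
= (7*-2 + 13*6*4) / 85
= 298 / 85 = 3.5059

3.5059


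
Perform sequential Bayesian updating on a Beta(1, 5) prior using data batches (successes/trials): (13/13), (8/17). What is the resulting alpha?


Accumulate successes: 21
Posterior alpha = prior alpha + sum of successes
= 1 + 21 = 22

22


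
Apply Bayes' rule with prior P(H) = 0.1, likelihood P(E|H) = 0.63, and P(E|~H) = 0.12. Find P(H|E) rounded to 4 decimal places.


Step 1: Compute marginal P(E) = P(E|H)P(H) + P(E|~H)P(~H)
= 0.63*0.1 + 0.12*0.9 = 0.171
Step 2: P(H|E) = P(E|H)P(H)/P(E) = 0.063/0.171
= 0.3684

0.3684


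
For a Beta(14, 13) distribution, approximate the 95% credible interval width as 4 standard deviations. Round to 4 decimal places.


Variance of Beta(a,b) = ab / ((a+b)^2 * (a+b+1))
= 14*13 / ((27)^2 * 28)
= 0.0089
SD = sqrt(0.0089) = 0.0944
Width = 4 * SD = 0.3777

0.3777


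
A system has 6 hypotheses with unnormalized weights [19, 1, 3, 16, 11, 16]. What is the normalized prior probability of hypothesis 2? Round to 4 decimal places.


The normalized prior is the weight divided by the total.
Total weight = 66
P(H2) = 1 / 66 = 0.0152

0.0152


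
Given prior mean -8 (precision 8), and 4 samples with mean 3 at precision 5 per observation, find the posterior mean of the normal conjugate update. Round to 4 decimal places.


The posterior mean is a precision-weighted average of prior and data.
Post. prec. = 8 + 20 = 28
Post. mean = (-64 + 60)/28 = -4/28 = -0.1429

-0.1429


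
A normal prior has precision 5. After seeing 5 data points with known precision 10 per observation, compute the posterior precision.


In the conjugate normal model, precisions add:
tau_posterior = tau_prior + n * tau_data
= 5 + 5*10 = 55

55


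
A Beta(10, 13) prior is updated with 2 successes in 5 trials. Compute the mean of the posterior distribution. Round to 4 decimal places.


After update: Beta(12, 16)
Mean = 12 / (12 + 16) = 12 / 28
= 0.4286

0.4286


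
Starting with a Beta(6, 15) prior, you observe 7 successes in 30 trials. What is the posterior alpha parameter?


For a Beta-Binomial conjugate model:
Posterior alpha = prior alpha + number of successes
= 6 + 7 = 13

13


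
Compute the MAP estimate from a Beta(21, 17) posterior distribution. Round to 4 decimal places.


MAP = mode of Beta distribution
= (alpha - 1)/(alpha + beta - 2)
= (21-1)/(21+17-2)
= 20/36 = 0.5556

0.5556


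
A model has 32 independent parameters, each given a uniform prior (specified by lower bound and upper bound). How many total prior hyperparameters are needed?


Each uniform prior needs 2 hyperparameters (lower bound and upper bound).
Total = 2 * 32 = 64

64


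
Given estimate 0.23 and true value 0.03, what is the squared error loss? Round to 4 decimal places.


Squared error = (estimate - true)^2
Difference = 0.2
Loss = 0.2^2 = 0.04

0.04


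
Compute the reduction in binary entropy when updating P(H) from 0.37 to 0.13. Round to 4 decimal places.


H_before = -p*log2(p) - (1-p)*log2(1-p) for p=0.37: 0.9507
H_after for p=0.13: 0.5574
Reduction = 0.9507 - 0.5574 = 0.3932

0.3932


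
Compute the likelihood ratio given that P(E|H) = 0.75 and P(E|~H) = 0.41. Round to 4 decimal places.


LR = P(E|H) / P(E|~H)
= 0.75 / 0.41 = 1.8293

1.8293


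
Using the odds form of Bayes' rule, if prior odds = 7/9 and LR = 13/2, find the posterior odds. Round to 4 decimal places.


Bayes' rule in odds form: posterior odds = prior odds * LR
= (7 * 13) / (9 * 2)
= 91/18 = 5.0556

5.0556


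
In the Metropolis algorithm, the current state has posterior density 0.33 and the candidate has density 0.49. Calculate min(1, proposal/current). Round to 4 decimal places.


Ratio = 0.49/0.33 = 1.4848
Acceptance probability = min(1, 1.4848)
= 1.0

1.0


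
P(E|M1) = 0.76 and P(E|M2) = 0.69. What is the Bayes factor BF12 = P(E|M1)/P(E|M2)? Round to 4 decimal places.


Bayes factor BF12 = P(E|M1) / P(E|M2)
= 0.76 / 0.69
= 1.1014

1.1014


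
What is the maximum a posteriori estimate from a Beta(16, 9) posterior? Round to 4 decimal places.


The MAP estimate equals the mode of the distribution.
Mode of Beta(a,b) = (a-1)/(a+b-2)
= 15/23
= 0.6522

0.6522


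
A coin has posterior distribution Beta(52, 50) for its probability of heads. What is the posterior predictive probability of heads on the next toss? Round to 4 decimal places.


Posterior predictive = E[theta] = alpha/(alpha+beta)
= 52/102
= 0.5098

0.5098


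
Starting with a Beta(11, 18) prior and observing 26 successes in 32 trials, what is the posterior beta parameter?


Posterior beta = prior beta + failures
Failures = 32 - 26 = 6
beta_post = 18 + 6 = 24

24


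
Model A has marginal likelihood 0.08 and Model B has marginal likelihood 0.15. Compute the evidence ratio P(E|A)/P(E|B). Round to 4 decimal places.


Evidence ratio = P(E|A) / P(E|B)
= 0.08 / 0.15
= 0.5333

0.5333


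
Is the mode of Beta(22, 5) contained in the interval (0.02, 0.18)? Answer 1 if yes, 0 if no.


Mode = (a-1)/(a+b-2) = 21/25 = 0.84
Interval: (0.02, 0.18)
Contains mode? 0

0


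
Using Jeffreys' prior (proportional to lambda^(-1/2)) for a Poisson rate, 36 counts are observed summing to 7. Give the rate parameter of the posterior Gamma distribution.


Conjugate update: Gamma(prior_shape + S, prior_rate + n).
Prior shape = 0.5, prior rate = 0.
Posterior rate = 0 + n = 36

36.0


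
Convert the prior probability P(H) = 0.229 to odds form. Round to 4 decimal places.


P(not H) = 1 - 0.229 = 0.771
Odds = 0.229 / 0.771 = 0.297

0.297


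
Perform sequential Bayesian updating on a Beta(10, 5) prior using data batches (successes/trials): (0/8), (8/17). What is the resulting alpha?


Accumulate successes: 8
Posterior alpha = prior alpha + sum of successes
= 10 + 8 = 18

18


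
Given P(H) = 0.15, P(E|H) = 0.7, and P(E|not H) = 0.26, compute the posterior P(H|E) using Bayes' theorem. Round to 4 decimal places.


By Bayes' theorem: P(H|E) = P(E|H)*P(H) / P(E)
P(E) = P(E|H)*P(H) + P(E|not H)*P(not H)
P(E) = 0.7*0.15 + 0.26*0.85 = 0.326
P(H|E) = 0.7*0.15 / 0.326 = 0.3221

0.3221


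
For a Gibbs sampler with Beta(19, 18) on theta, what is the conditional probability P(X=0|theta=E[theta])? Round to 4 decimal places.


E[theta] = 19/(19+18) = 0.5135
P(X=0|theta) = 1 - theta = 0.4865

0.4865


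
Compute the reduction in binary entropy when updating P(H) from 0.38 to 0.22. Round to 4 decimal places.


H_before = -p*log2(p) - (1-p)*log2(1-p) for p=0.38: 0.958
H_after for p=0.22: 0.7602
Reduction = 0.958 - 0.7602 = 0.1979

0.1979


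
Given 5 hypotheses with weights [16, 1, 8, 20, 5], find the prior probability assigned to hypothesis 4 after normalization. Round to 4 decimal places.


To normalize, divide each weight by the sum of all weights.
Sum = 50
Prior(H4) = 20/50 = 0.4

0.4


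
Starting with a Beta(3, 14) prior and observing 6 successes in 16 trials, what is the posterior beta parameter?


Posterior beta = prior beta + failures
Failures = 16 - 6 = 10
beta_post = 14 + 10 = 24

24


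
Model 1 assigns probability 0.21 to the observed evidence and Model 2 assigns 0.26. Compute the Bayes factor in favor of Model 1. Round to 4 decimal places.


BF = P(data|M1) / P(data|M2)
= 0.21 / 0.26 = 0.8077

0.8077


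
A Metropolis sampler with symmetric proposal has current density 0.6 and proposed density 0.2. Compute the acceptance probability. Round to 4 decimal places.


For symmetric proposals, acceptance = min(1, pi(x*)/pi(x))
= min(1, 0.2/0.6)
= min(1, 0.3333) = 0.3333

0.3333


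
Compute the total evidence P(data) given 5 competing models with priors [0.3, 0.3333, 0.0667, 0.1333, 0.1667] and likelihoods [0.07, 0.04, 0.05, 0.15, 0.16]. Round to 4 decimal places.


Marginal likelihood = sum P(model_i) * P(data|model_i)
Model 1: 0.3 * 0.07 = 0.021
Model 2: 0.3333 * 0.04 = 0.0133
Model 3: 0.0667 * 0.05 = 0.0033
Model 4: 0.1333 * 0.15 = 0.02
Model 5: 0.1667 * 0.16 = 0.0267
Total = 0.0843

0.0843


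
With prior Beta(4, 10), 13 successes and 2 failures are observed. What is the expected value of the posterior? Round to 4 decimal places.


Posterior = Beta(17, 12)
E[theta] = alpha/(alpha+beta)
= 17/29 = 0.5862

0.5862


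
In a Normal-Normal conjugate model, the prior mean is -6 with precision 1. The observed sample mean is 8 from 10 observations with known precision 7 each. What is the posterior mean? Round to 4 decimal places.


Posterior precision = tau0 + n*tau = 1 + 10*7 = 71
Posterior mean = (tau0*mu0 + n*tau*xbar) / posterior_precision
= (1*-6 + 10*7*8) / 71
= 554 / 71 = 7.8028

7.8028


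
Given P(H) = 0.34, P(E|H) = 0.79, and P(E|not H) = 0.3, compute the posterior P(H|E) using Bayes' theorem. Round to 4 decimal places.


By Bayes' theorem: P(H|E) = P(E|H)*P(H) / P(E)
P(E) = P(E|H)*P(H) + P(E|not H)*P(not H)
P(E) = 0.79*0.34 + 0.3*0.66 = 0.4666
P(H|E) = 0.79*0.34 / 0.4666 = 0.5757

0.5757


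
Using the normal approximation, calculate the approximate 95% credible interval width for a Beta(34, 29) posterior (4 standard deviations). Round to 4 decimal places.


Var(Beta) = 34*29/(63^2 * 64) = 0.0039
SD = 0.0623
Width ~ 4*SD = 0.2492

0.2492


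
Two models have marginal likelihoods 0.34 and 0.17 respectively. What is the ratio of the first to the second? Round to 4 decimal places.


Evidence ratio = 0.34 / 0.17
= 2.0

2.0


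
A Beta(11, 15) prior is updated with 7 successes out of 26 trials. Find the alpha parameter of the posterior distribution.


In the Beta-Binomial conjugate update:
alpha_post = alpha_prior + successes
= 11 + 7
= 18

18


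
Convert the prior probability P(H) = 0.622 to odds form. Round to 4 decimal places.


P(not H) = 1 - 0.622 = 0.378
Odds = 0.622 / 0.378 = 1.6455

1.6455


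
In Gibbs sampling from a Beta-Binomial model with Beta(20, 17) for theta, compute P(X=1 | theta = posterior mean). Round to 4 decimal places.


Posterior mean = alpha/(alpha+beta) = 20/37 = 0.5405
P(X=1|theta=mean) = theta = 0.5405

0.5405


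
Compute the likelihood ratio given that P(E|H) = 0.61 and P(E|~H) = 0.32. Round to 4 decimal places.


LR = P(E|H) / P(E|~H)
= 0.61 / 0.32 = 1.9062

1.9062


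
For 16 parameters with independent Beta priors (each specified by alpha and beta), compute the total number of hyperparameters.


A Beta prior has 2 hyperparameters per parameter.
Total = 16 * 2 = 32

32


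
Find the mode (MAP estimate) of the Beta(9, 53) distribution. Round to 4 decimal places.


For Beta(a,b) with a,b > 1:
Mode = (a-1)/(a+b-2) = (9-1)/(62-2)
= 8/60 = 0.1333

0.1333


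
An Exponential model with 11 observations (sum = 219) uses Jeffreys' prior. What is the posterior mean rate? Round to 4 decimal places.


Posterior Gamma(11, 219)
E[lambda] = 11/219 = 0.0502

0.0502


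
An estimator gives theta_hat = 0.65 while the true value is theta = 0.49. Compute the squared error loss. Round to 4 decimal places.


The squared error loss is (theta_hat - theta)^2
= (0.65 - 0.49)^2
= (0.16)^2 = 0.0256

0.0256


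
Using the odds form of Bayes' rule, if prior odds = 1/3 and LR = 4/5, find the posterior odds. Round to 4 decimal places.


Bayes' rule in odds form: posterior odds = prior odds * LR
= (1 * 4) / (3 * 5)
= 4/15 = 0.2667

0.2667


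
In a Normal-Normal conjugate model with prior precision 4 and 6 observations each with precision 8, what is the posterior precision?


Posterior precision = prior precision + n * observation precision
= 4 + 6 * 8
= 4 + 48 = 52

52


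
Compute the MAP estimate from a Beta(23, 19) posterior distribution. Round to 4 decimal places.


MAP = mode of Beta distribution
= (alpha - 1)/(alpha + beta - 2)
= (23-1)/(23+19-2)
= 22/40 = 0.55

0.55


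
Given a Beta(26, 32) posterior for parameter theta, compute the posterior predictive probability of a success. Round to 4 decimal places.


For a Beta-Bernoulli model, the predictive probability is the mean:
P(success) = 26/(26+32) = 26/58 = 0.4483

0.4483


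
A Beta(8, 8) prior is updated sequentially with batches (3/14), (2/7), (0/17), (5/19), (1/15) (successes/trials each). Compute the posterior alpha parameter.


Sequential conjugate updating is equivalent to a single batch update.
Total successes across all batches = 11
alpha_posterior = alpha_prior + total_successes = 8 + 11
= 19

19


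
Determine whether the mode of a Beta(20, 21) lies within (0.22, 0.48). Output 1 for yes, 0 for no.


First find the mode: (a-1)/(a+b-2) = 0.4872
Is 0.4872 in (0.22, 0.48)? 0

0


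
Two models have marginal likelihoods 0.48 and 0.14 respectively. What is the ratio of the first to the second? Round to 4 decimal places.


Evidence ratio = 0.48 / 0.14
= 3.4286

3.4286


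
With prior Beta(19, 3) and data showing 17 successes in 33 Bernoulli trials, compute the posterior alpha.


Conjugate update: alpha_posterior = alpha_prior + k
= 19 + 17 = 36

36


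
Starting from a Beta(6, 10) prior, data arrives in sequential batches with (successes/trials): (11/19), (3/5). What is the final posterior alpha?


In sequential Bayesian updating, we sum all successes.
Total successes = 14
Final alpha = 6 + 14 = 20

20


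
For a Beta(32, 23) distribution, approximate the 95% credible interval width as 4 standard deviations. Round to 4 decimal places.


Variance of Beta(a,b) = ab / ((a+b)^2 * (a+b+1))
= 32*23 / ((55)^2 * 56)
= 0.0043
SD = sqrt(0.0043) = 0.0659
Width = 4 * SD = 0.2637

0.2637


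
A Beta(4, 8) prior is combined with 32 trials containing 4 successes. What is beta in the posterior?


In conjugate updating:
beta_posterior = beta_prior + (n - k)
= 8 + (32 - 4)
= 8 + 28 = 36

36


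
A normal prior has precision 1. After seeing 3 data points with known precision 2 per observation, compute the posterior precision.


In the conjugate normal model, precisions add:
tau_posterior = tau_prior + n * tau_data
= 1 + 3*2 = 7

7


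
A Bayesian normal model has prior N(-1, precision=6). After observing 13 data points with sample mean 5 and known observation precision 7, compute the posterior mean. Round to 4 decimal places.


Posterior mean = (prior_precision * prior_mean + n * data_precision * data_mean) / (prior_precision + n * data_precision)
Numerator = 6*-1 + 13*7*5 = 449
Denominator = 6 + 13*7 = 97
Posterior mean = 4.6289

4.6289


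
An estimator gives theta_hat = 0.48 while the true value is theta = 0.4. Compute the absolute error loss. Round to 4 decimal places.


The absolute error loss is |theta_hat - theta|
= |0.48 - 0.4|
= 0.08

0.08


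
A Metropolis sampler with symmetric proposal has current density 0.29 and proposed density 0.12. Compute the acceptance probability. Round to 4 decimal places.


For symmetric proposals, acceptance = min(1, pi(x*)/pi(x))
= min(1, 0.12/0.29)
= min(1, 0.4138) = 0.4138

0.4138


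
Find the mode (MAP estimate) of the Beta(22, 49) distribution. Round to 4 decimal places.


For Beta(a,b) with a,b > 1:
Mode = (a-1)/(a+b-2) = (22-1)/(71-2)
= 21/69 = 0.3043

0.3043


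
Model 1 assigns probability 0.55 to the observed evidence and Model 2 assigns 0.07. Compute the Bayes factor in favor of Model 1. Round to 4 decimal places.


BF = P(data|M1) / P(data|M2)
= 0.55 / 0.07 = 7.8571

7.8571


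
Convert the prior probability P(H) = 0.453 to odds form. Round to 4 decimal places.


P(not H) = 1 - 0.453 = 0.547
Odds = 0.453 / 0.547 = 0.8282

0.8282


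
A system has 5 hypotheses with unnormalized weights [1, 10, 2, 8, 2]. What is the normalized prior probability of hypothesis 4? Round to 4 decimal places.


The normalized prior is the weight divided by the total.
Total weight = 23
P(H4) = 8 / 23 = 0.3478

0.3478


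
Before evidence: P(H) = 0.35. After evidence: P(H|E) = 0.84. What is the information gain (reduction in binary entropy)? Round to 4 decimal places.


Prior entropy = 0.9341
Posterior entropy = 0.6343
Information gain = 0.9341 - 0.6343 = 0.2998

0.2998


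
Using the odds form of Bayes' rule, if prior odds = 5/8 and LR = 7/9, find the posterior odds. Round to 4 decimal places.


Bayes' rule in odds form: posterior odds = prior odds * LR
= (5 * 7) / (8 * 9)
= 35/72 = 0.4861

0.4861


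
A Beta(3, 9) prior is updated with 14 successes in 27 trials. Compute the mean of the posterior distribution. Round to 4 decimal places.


After update: Beta(17, 22)
Mean = 17 / (17 + 22) = 17 / 39
= 0.4359

0.4359


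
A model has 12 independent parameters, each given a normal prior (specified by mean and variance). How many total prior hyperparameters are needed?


Each normal prior needs 2 hyperparameters (mean and variance).
Total = 2 * 12 = 24

24


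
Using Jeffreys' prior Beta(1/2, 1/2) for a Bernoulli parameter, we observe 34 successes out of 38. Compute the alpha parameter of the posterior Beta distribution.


Conjugate update: Beta(0.5 + k, 0.5 + n - k).
k = 34, n - k = 4
Posterior alpha = 0.5 + k = 0.5 + 34 = 34.5

34.5


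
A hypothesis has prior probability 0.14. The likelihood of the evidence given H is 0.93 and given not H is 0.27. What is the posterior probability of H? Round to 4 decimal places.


Using Bayes' theorem:
P(E) = 0.14 * 0.93 + 0.86 * 0.27
P(E) = 0.3624
P(H|E) = (0.14 * 0.93) / 0.3624 = 0.3593

0.3593


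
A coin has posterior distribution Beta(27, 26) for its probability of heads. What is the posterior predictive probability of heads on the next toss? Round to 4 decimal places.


Posterior predictive = E[theta] = alpha/(alpha+beta)
= 27/53
= 0.5094

0.5094


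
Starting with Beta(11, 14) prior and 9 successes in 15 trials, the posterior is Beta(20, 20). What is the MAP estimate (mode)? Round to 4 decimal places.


The mode of Beta(a, b) when a > 1 and b > 1 is (a-1)/(a+b-2)
= (20 - 1) / (20 + 20 - 2)
= 19 / 38
= 0.5

0.5


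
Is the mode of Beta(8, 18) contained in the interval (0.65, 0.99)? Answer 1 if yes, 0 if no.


Mode = (a-1)/(a+b-2) = 7/24 = 0.2917
Interval: (0.65, 0.99)
Contains mode? 0

0


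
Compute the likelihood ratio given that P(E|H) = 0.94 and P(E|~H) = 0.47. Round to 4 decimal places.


LR = P(E|H) / P(E|~H)
= 0.94 / 0.47 = 2.0

2.0


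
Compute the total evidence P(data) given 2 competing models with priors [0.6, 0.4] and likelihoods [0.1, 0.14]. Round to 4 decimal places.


Marginal likelihood = sum P(model_i) * P(data|model_i)
Model 1: 0.6 * 0.1 = 0.06
Model 2: 0.4 * 0.14 = 0.056
Total = 0.116

0.116


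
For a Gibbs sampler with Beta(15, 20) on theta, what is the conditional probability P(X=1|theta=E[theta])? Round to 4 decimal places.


E[theta] = 15/(15+20) = 0.4286
P(X=1|theta) = theta = 0.4286

0.4286


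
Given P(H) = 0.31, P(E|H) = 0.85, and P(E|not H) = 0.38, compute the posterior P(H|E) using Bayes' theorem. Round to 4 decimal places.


By Bayes' theorem: P(H|E) = P(E|H)*P(H) / P(E)
P(E) = P(E|H)*P(H) + P(E|not H)*P(not H)
P(E) = 0.85*0.31 + 0.38*0.69 = 0.5257
P(H|E) = 0.85*0.31 / 0.5257 = 0.5012

0.5012


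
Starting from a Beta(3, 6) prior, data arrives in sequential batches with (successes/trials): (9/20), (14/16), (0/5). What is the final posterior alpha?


In sequential Bayesian updating, we sum all successes.
Total successes = 23
Final alpha = 3 + 23 = 26

26


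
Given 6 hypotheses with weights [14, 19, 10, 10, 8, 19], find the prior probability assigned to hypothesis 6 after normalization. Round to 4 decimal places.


To normalize, divide each weight by the sum of all weights.
Sum = 80
Prior(H6) = 19/80 = 0.2375

0.2375


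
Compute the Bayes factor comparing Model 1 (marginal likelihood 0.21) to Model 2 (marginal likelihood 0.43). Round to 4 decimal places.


BF12 = marginal likelihood of M1 / marginal likelihood of M2
= 0.21/0.43
= 0.4884

0.4884


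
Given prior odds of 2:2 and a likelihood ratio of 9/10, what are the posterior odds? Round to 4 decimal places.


Posterior odds = prior odds * LR
Prior odds = 2/2 = 1.0
LR = 9/10 = 0.9
Posterior odds = 1.0 * 0.9 = 0.9

0.9


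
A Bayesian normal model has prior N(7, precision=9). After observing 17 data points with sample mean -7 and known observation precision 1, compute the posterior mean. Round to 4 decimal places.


Posterior mean = (prior_precision * prior_mean + n * data_precision * data_mean) / (prior_precision + n * data_precision)
Numerator = 9*7 + 17*1*-7 = -56
Denominator = 9 + 17*1 = 26
Posterior mean = -2.1538

-2.1538


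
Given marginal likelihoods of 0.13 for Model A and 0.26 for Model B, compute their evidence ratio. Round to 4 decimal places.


Ratio = ML(A) / ML(B) = 0.13/0.26
= 0.5

0.5


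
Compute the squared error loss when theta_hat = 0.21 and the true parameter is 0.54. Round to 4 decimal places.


L = (theta_hat - theta_true)^2
= (0.21 - 0.54)^2
= -0.33^2 = 0.1089

0.1089


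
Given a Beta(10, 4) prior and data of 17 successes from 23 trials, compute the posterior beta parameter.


Number of failures = 23 - 17 = 6
Posterior beta = 4 + 6 = 10

10


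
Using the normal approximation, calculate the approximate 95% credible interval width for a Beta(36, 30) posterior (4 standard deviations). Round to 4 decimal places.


Var(Beta) = 36*30/(66^2 * 67) = 0.0037
SD = 0.0608
Width ~ 4*SD = 0.2433

0.2433


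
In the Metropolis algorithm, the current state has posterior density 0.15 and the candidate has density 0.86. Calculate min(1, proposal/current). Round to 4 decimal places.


Ratio = 0.86/0.15 = 5.7333
Acceptance probability = min(1, 5.7333)
= 1.0

1.0


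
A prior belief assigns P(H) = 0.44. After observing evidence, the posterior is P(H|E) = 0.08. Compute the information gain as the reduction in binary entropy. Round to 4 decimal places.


H(prior) = -0.44*log2(0.44) - 0.56*log2(0.56)
= 0.9896
H(post) = -0.08*log2(0.08) - 0.92*log2(0.92)
= 0.4022
IG = 0.9896 - 0.4022 = 0.5874

0.5874


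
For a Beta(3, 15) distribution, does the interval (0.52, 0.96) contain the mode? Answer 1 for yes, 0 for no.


Mode of Beta(a,b) = (a-1)/(a+b-2)
= (3-1)/(3+15-2) = 0.125
Check: 0.52 <= 0.125 <= 0.96?
Result: 0

0


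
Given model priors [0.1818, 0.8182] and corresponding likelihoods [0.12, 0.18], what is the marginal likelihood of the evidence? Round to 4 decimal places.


P(E) = sum_i P(M_i) P(E|M_i)
= 0.0218 + 0.1473
= 0.1691

0.1691


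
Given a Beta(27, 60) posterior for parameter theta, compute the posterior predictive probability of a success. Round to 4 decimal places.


For a Beta-Bernoulli model, the predictive probability is the mean:
P(success) = 27/(27+60) = 27/87 = 0.3103

0.3103


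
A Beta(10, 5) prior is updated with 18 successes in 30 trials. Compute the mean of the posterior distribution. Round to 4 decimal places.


After update: Beta(28, 17)
Mean = 28 / (28 + 17) = 28 / 45
= 0.6222

0.6222


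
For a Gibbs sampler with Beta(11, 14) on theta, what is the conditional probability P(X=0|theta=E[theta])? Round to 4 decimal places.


E[theta] = 11/(11+14) = 0.44
P(X=0|theta) = 1 - theta = 0.56

0.56


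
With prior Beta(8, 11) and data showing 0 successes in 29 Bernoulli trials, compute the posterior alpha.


Conjugate update: alpha_posterior = alpha_prior + k
= 8 + 0 = 8

8


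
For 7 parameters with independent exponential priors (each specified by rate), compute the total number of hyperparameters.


A exponential prior has 1 hyperparameter per parameter.
Total = 7 * 1 = 7

7


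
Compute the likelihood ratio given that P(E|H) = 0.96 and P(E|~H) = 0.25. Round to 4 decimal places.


LR = P(E|H) / P(E|~H)
= 0.96 / 0.25 = 3.84

3.84


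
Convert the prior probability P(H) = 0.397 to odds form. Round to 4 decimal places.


P(not H) = 1 - 0.397 = 0.603
Odds = 0.397 / 0.603 = 0.6584

0.6584


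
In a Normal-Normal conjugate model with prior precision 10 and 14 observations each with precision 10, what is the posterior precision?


Posterior precision = prior precision + n * observation precision
= 10 + 14 * 10
= 10 + 140 = 150

150


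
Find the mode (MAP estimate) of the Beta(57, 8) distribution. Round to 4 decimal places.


For Beta(a,b) with a,b > 1:
Mode = (a-1)/(a+b-2) = (57-1)/(65-2)
= 56/63 = 0.8889

0.8889


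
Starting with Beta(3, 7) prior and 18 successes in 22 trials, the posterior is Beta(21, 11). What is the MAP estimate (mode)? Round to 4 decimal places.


The mode of Beta(a, b) when a > 1 and b > 1 is (a-1)/(a+b-2)
= (21 - 1) / (21 + 11 - 2)
= 20 / 30
= 0.6667

0.6667


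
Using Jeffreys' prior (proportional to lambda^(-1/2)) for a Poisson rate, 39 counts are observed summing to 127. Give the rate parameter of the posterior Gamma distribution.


Conjugate update: Gamma(prior_shape + S, prior_rate + n).
Prior shape = 0.5, prior rate = 0.
Posterior rate = 0 + n = 39

39.0


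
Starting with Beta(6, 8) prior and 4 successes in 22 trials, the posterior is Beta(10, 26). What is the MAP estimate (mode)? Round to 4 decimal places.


The mode of Beta(a, b) when a > 1 and b > 1 is (a-1)/(a+b-2)
= (10 - 1) / (10 + 26 - 2)
= 9 / 34
= 0.2647

0.2647


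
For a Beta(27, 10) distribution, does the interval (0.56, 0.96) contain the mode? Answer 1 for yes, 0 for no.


Mode of Beta(a,b) = (a-1)/(a+b-2)
= (27-1)/(27+10-2) = 0.7429
Check: 0.56 <= 0.7429 <= 0.96?
Result: 1

1


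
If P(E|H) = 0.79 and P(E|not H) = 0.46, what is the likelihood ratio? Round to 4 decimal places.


Likelihood ratio = P(E|H) / P(E|not H)
= 0.79 / 0.46
= 1.7174

1.7174


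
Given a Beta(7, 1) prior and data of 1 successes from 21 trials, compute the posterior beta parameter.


Number of failures = 21 - 1 = 20
Posterior beta = 1 + 20 = 21

21


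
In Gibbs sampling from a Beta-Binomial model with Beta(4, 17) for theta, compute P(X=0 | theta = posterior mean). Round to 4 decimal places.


Posterior mean = alpha/(alpha+beta) = 4/21 = 0.1905
P(X=0|theta=mean) = 1 - theta = 0.8095

0.8095


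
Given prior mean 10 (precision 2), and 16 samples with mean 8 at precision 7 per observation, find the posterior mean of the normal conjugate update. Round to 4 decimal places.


The posterior mean is a precision-weighted average of prior and data.
Post. prec. = 2 + 112 = 114
Post. mean = (20 + 896)/114 = 916/114 = 8.0351

8.0351


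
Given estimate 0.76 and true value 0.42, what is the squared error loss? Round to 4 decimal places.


Squared error = (estimate - true)^2
Difference = 0.34
Loss = 0.34^2 = 0.1156

0.1156


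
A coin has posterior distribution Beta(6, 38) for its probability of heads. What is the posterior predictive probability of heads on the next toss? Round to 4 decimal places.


Posterior predictive = E[theta] = alpha/(alpha+beta)
= 6/44
= 0.1364

0.1364


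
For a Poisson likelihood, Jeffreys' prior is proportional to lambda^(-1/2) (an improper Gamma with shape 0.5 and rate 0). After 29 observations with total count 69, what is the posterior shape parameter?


Jeffreys' prior for Poisson is proportional to lambda^(-1/2).
Posterior is Gamma(0.5 + S, 0 + n) = Gamma(0.5 + 69, 29).
Posterior shape = 0.5 + S = 0.5 + 69 = 69.5

69.5


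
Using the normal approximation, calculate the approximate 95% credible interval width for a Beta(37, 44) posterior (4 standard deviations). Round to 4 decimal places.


Var(Beta) = 37*44/(81^2 * 82) = 0.003
SD = 0.055
Width ~ 4*SD = 0.22

0.22


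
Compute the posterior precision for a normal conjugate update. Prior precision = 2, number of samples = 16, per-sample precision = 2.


tau_post = tau_0 + n * tau
= 2 + 16 * 2 = 34

34


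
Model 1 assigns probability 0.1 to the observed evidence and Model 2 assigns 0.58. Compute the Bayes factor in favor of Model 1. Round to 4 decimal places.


BF = P(data|M1) / P(data|M2)
= 0.1 / 0.58 = 0.1724

0.1724


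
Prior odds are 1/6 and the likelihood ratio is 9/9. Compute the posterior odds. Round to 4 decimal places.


Posterior odds = prior odds * likelihood ratio
= (1/6) * (9/9)
= 9 / 54
= 0.1667

0.1667


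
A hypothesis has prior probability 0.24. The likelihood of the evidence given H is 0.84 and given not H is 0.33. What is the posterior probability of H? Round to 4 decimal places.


Using Bayes' theorem:
P(E) = 0.24 * 0.84 + 0.76 * 0.33
P(E) = 0.4524
P(H|E) = (0.24 * 0.84) / 0.4524 = 0.4456

0.4456


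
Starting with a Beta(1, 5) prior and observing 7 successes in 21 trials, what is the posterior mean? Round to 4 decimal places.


Posterior parameters: alpha = 1 + 7 = 8
beta = 5 + 14 = 19
Posterior mean = alpha / (alpha + beta) = 8 / 27
= 0.2963

0.2963


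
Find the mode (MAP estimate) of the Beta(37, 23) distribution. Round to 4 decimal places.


For Beta(a,b) with a,b > 1:
Mode = (a-1)/(a+b-2) = (37-1)/(60-2)
= 36/58 = 0.6207

0.6207


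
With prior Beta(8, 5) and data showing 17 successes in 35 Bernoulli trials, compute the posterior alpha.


Conjugate update: alpha_posterior = alpha_prior + k
= 8 + 17 = 25

25


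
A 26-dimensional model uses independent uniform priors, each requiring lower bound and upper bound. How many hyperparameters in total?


Per parameter: 2 (lower bound and upper bound).
Total = 26 * 2 = 52

52


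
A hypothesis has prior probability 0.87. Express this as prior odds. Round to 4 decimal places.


Odds = P(H) / P(not H) = 0.87 / 0.13
= 6.6923

6.6923


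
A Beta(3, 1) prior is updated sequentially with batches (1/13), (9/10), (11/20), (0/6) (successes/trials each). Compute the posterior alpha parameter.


Sequential conjugate updating is equivalent to a single batch update.
Total successes across all batches = 21
alpha_posterior = alpha_prior + total_successes = 3 + 21
= 24

24


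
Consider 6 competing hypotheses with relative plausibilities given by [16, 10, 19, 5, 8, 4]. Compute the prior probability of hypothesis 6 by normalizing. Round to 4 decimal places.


Sum of weights = 16 + 10 + 19 + 5 + 8 + 4 = 62
Normalized prior for H6 = 4 / 62
= 0.0645

0.0645


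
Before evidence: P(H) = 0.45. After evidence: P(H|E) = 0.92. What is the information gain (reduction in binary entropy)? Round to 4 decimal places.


Prior entropy = 0.9928
Posterior entropy = 0.4022
Information gain = 0.9928 - 0.4022 = 0.5906

0.5906


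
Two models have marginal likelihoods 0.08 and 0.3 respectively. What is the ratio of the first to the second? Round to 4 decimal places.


Evidence ratio = 0.08 / 0.3
= 0.2667

0.2667


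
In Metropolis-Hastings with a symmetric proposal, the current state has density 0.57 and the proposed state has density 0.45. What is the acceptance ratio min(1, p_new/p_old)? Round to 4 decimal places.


Ratio = p_new / p_old = 0.45 / 0.57 = 0.7895
Acceptance = min(1, 0.7895) = 0.7895

0.7895


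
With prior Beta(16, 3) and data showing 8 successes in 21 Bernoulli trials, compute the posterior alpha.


Conjugate update: alpha_posterior = alpha_prior + k
= 16 + 8 = 24

24


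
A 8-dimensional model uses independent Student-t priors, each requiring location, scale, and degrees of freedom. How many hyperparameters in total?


Per parameter: 3 (location, scale, and degrees of freedom).
Total = 8 * 3 = 24

24


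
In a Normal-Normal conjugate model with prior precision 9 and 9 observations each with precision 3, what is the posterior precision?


Posterior precision = prior precision + n * observation precision
= 9 + 9 * 3
= 9 + 27 = 36

36


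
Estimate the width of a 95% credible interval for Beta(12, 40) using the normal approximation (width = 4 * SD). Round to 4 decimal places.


For Beta(a,b): Var = ab/((a+b)^2(a+b+1))
Var = 0.0033, SD = 0.0579
Approximate 95% CI width = 4 * 0.0579 = 0.2315

0.2315


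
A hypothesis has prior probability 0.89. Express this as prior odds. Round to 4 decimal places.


Odds = P(H) / P(not H) = 0.89 / 0.11
= 8.0909

8.0909


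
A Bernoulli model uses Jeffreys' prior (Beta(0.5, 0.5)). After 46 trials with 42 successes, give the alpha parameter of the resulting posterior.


Posterior = Beta(prior_alpha + successes, prior_beta + failures)
= Beta(0.5 + 42, 0.5 + 4)
Posterior alpha = 0.5 + k = 0.5 + 42 = 42.5

42.5


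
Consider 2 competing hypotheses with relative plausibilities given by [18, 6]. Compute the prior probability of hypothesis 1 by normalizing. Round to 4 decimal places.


Sum of weights = 18 + 6 = 24
Normalized prior for H1 = 18 / 24
= 0.75

0.75


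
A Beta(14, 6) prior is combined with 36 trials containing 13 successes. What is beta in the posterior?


In conjugate updating:
beta_posterior = beta_prior + (n - k)
= 6 + (36 - 13)
= 6 + 23 = 29

29


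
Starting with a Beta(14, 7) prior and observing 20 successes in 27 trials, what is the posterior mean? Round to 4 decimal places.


Posterior parameters: alpha = 14 + 20 = 34
beta = 7 + 7 = 14
Posterior mean = alpha / (alpha + beta) = 34 / 48
= 0.7083

0.7083


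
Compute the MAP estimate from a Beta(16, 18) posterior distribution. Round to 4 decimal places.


MAP = mode of Beta distribution
= (alpha - 1)/(alpha + beta - 2)
= (16-1)/(16+18-2)
= 15/32 = 0.4688

0.4688


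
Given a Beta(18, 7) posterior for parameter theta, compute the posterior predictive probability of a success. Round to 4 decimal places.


For a Beta-Bernoulli model, the predictive probability is the mean:
P(success) = 18/(18+7) = 18/25 = 0.72

0.72


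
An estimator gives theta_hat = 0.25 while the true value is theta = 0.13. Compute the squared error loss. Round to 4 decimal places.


The squared error loss is (theta_hat - theta)^2
= (0.25 - 0.13)^2
= (0.12)^2 = 0.0144

0.0144


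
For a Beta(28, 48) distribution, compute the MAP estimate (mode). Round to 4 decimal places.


MAP = mode = (a-1)/(a+b-2)
= (28-1)/(28+48-2)
= 27/74 = 0.3649

0.3649


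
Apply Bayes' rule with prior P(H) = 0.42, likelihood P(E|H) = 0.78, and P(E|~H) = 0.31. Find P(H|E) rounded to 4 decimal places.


Step 1: Compute marginal P(E) = P(E|H)P(H) + P(E|~H)P(~H)
= 0.78*0.42 + 0.31*0.58 = 0.5074
Step 2: P(H|E) = P(E|H)P(H)/P(E) = 0.3276/0.5074
= 0.6456

0.6456


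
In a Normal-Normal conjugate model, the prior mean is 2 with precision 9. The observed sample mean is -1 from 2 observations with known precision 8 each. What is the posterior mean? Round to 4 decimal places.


Posterior precision = tau0 + n*tau = 9 + 2*8 = 25
Posterior mean = (tau0*mu0 + n*tau*xbar) / posterior_precision
= (9*2 + 2*8*-1) / 25
= 2 / 25 = 0.08

0.08


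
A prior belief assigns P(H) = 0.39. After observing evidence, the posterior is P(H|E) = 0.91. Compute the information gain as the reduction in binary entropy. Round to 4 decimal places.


H(prior) = -0.39*log2(0.39) - 0.61*log2(0.61)
= 0.9648
H(post) = -0.91*log2(0.91) - 0.09*log2(0.09)
= 0.4365
IG = 0.9648 - 0.4365 = 0.5283

0.5283


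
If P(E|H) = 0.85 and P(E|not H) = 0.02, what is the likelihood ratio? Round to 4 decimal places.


Likelihood ratio = P(E|H) / P(E|not H)
= 0.85 / 0.02
= 42.5

42.5


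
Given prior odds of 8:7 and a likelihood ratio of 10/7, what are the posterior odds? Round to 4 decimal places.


Posterior odds = prior odds * LR
Prior odds = 8/7 = 1.1429
LR = 10/7 = 1.4286
Posterior odds = 1.1429 * 1.4286 = 1.6327

1.6327


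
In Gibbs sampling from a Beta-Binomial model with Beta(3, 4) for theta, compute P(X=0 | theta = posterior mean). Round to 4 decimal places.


Posterior mean = alpha/(alpha+beta) = 3/7 = 0.4286
P(X=0|theta=mean) = 1 - theta = 0.5714

0.5714


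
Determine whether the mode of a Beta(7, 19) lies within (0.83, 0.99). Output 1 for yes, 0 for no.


First find the mode: (a-1)/(a+b-2) = 0.25
Is 0.25 in (0.83, 0.99)? 0

0
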